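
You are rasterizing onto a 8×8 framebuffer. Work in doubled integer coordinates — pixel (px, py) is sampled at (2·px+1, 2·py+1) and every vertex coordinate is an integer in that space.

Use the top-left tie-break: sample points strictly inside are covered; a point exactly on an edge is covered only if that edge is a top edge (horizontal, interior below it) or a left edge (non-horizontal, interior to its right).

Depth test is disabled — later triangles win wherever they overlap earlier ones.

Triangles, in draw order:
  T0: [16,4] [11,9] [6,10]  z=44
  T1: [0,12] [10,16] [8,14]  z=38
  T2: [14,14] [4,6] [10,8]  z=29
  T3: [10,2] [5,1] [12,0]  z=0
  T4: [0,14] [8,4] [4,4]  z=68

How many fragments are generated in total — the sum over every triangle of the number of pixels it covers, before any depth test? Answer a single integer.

T0:
  2·area = 20
  edge (16, 4)→(11, 9): d=(-5,5) right/bottom  bias=-1
  edge (11, 9)→(6, 10): d=(-5,1) right/bottom  bias=-1
  edge (6, 10)→(16, 4): d=(10,-6) top-left  bias=+0
    (7,2)@(15, 5): e=[0,16,4] → ·  [on edge]
    (5,3)@(11, 7): e=[10,10,0] → #  [on edge]
    (6,3)@(13, 7): e=[0,8,12] → ·  [on edge]
    (4,4)@(9, 9): e=[10,2,8] → #
    (5,4)@(11, 9): e=[0,0,20] → ·  [on edge]
    (0,5)@(1, 11): e=[40,0,-20] → ·  [on edge]
    (4,5)@(9, 11): e=[0,-8,28] → ·  [on edge]
    (0,6)@(1, 13): e=[30,-10,0] → ·  [on edge]
    (3,6)@(7, 13): e=[0,-16,36] → ·  [on edge]
    (2,7)@(5, 15): e=[0,-24,44] → ·  [on edge]
  covered (2 px):
    · · · · · · · ·
    · · · · · · · ·
    · · · · · · · ·
    · · · · · # · ·
    · · · · # · · ·
    · · · · · · · ·
    · · · · · · · ·
    · · · · · · · ·
T1:
  2·area = 12  (B↔C swapped to make it positive)
  edge (0, 12)→(8, 14): d=(8,2) right/bottom  bias=-1
  edge (8, 14)→(10, 16): d=(2,2) right/bottom  bias=-1
  edge (10, 16)→(0, 12): d=(-10,-4) top-left  bias=+0
    (0,3)@(1, 7): e=[-42,0,54] → ·  [on edge]
    (1,4)@(3, 9): e=[-30,0,42] → ·  [on edge]
    (2,5)@(5, 11): e=[-18,0,30] → ·  [on edge]
    (1,6)@(3, 13): e=[2,8,2] → #
    (2,6)@(5, 13): e=[-2,4,10] → ·
    (3,6)@(7, 13): e=[-6,0,18] → ·  [on edge]
    (1,7)@(3, 15): e=[18,12,-18] → ·
    (4,7)@(9, 15): e=[6,0,6] → ·  [on edge]
  covered (1 px):
    · · · · · · · ·
    · · · · · · · ·
    · · · · · · · ·
    · · · · · · · ·
    · · · · · · · ·
    · · · · · · · ·
    · # · · · · · ·
    · · · · · · · ·
T2:
  2·area = 28
  edge (14, 14)→(4, 6): d=(-10,-8) top-left  bias=+0
  edge (4, 6)→(10, 8): d=(6,2) right/bottom  bias=-1
  edge (10, 8)→(14, 14): d=(4,6) right/bottom  bias=-1
    (0,2)@(1, 5): e=[-14,0,42] → ·  [on edge]
    (3,3)@(7, 7): e=[14,0,14] → ·  [on edge]
    (4,4)@(9, 9): e=[10,8,10] → #
    (5,4)@(11, 9): e=[26,4,-2] → ·
    (6,4)@(13, 9): e=[42,0,-14] → ·  [on edge]
    (4,5)@(9, 11): e=[-10,20,18] → ·
    (5,5)@(11, 11): e=[6,16,6] → #
    (6,5)@(13, 11): e=[22,12,-6] → ·
    (5,6)@(11, 13): e=[-14,28,14] → ·
    (6,6)@(13, 13): e=[2,24,2] → #
    (7,6)@(15, 13): e=[18,20,-10] → ·
    (6,7)@(13, 15): e=[-18,36,10] → ·
  covered (3 px):
    · · · · · · · ·
    · · · · · · · ·
    · · · · · · · ·
    · · · · · · · ·
    · · · · # · · ·
    · · · · · # · ·
    · · · · · · # ·
    · · · · · · · ·
T3:
  2·area = 12
  edge (10, 2)→(5, 1): d=(-5,-1) top-left  bias=+0
  edge (5, 1)→(12, 0): d=(7,-1) top-left  bias=+0
  edge (12, 0)→(10, 2): d=(-2,2) right/bottom  bias=-1
    (2,0)@(5, 1): e=[0,0,12] → #  [on edge]
    (3,0)@(7, 1): e=[2,2,8] → #
    (4,0)@(9, 1): e=[4,4,4] → #
    (5,0)@(11, 1): e=[6,6,0] → ·  [on edge]
    (2,1)@(5, 3): e=[-10,14,8] → ·
    (3,1)@(7, 3): e=[-8,16,4] → ·
    (4,1)@(9, 3): e=[-6,18,0] → ·  [on edge]
    (7,1)@(15, 3): e=[0,24,-12] → ·  [on edge]
    (3,2)@(7, 5): e=[-18,30,0] → ·  [on edge]
    (2,3)@(5, 7): e=[-30,42,0] → ·  [on edge]
    (1,4)@(3, 9): e=[-42,54,0] → ·  [on edge]
    (0,5)@(1, 11): e=[-54,66,0] → ·  [on edge]
  covered (3 px):
    · · # # # · · ·
    · · · · · · · ·
    · · · · · · · ·
    · · · · · · · ·
    · · · · · · · ·
    · · · · · · · ·
    · · · · · · · ·
    · · · · · · · ·
T4:
  2·area = 40  (B↔C swapped to make it positive)
  edge (0, 14)→(4, 4): d=(4,-10) top-left  bias=+0
  edge (4, 4)→(8, 4): d=(4,0) top-left  bias=+0
  edge (8, 4)→(0, 14): d=(-8,10) right/bottom  bias=-1
    (2,2)@(5, 5): e=[14,4,22] → #
    (3,2)@(7, 5): e=[34,4,2] → #
    (4,2)@(9, 5): e=[54,4,-18] → ·
    (1,3)@(3, 7): e=[2,12,26] → #
    (3,3)@(7, 7): e=[42,12,-14] → ·
    (1,4)@(3, 9): e=[10,20,10] → #
    (2,4)@(5, 9): e=[30,20,-10] → ·
    (1,5)@(3, 11): e=[18,28,-6] → ·
  covered (5 px):
    · · · · · · · ·
    · · · · · · · ·
    · · # # · · · ·
    · # # · · · · ·
    · # · · · · · ·
    · · · · · · · ·
    · · · · · · · ·
    · · · · · · · ·

Answer: 14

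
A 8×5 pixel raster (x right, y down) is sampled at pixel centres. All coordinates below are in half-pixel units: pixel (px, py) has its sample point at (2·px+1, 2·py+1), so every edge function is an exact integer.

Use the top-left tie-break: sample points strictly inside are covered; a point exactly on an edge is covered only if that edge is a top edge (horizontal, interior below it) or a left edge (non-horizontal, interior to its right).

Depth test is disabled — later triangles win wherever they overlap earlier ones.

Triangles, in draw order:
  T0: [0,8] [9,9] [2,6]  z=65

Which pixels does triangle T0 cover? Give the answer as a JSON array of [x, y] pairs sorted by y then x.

T0:
  2·area = 20  (B↔C swapped to make it positive)
  edge (0, 8)→(2, 6): d=(2,-2) top-left  bias=+0
  edge (2, 6)→(9, 9): d=(7,3) right/bottom  bias=-1
  edge (9, 9)→(0, 8): d=(-9,-1) top-left  bias=+0
    (3,0)@(7, 1): e=[0,-50,70] → .  [on edge]
    (2,1)@(5, 3): e=[0,-30,50] → .  [on edge]
    (1,2)@(3, 5): e=[0,-10,30] → .  [on edge]
    (0,3)@(1, 7): e=[0,10,10] → X  [on edge]
    (1,3)@(3, 7): e=[4,4,12] → X
    (2,3)@(5, 7): e=[8,-2,14] → .
    (0,4)@(1, 9): e=[4,24,-8] → .
    (1,4)@(3, 9): e=[8,18,-6] → .
    (4,4)@(9, 9): e=[20,0,0] → .  [on edge]
  covered (2 px):
    . . . . . . . .
    . . . . . . . .
    . . . . . . . .
    X X . . . . . .
    . . . . . . . .

Result: [[0,3],[1,3]]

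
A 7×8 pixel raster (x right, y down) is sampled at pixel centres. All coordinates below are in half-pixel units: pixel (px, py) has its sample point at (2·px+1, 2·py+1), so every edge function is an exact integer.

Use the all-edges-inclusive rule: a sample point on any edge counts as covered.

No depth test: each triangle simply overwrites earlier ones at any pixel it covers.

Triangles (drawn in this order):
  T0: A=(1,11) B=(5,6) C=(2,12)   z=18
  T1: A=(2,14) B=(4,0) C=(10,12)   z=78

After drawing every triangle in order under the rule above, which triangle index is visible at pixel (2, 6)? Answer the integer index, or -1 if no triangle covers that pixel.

T0:
  2·area = 9
  edge (1, 11)→(5, 6): d=(4,-5) inclusive
  edge (5, 6)→(2, 12): d=(-3,6) inclusive
  edge (2, 12)→(1, 11): d=(-1,-1) inclusive
    (4,0)@(9, 1): e=[0,-9,18] → .  [on edge]
    (1,4)@(3, 9): e=[2,3,4] → X
    (2,4)@(5, 9): e=[12,-9,6] → .
    (0,5)@(1, 11): e=[0,9,0] → X  [on edge]
    (1,5)@(3, 11): e=[10,-3,2] → .
    (0,6)@(1, 13): e=[8,3,-2] → .
    (1,6)@(3, 13): e=[18,-9,0] → .  [on edge]
    (2,7)@(5, 15): e=[36,-27,0] → .  [on edge]
  covered (2 px):
    . . . . . . .
    . . . . . . .
    . . . . . . .
    . . . . . . .
    . X . . . . .
    X . . . . . .
    . . . . . . .
    . . . . . . .
T1:
  2·area = 108
  edge (2, 14)→(4, 0): d=(2,-14) inclusive
  edge (4, 0)→(10, 12): d=(6,12) inclusive
  edge (10, 12)→(2, 14): d=(-8,2) inclusive
    (2,1)@(5, 3): e=[20,6,82] → X
    (3,1)@(7, 3): e=[48,-18,78] → .
    (2,2)@(5, 5): e=[24,18,66] → X
    (3,2)@(7, 5): e=[52,-6,62] → .
    (1,3)@(3, 7): e=[0,54,54] → X  [on edge]
    (3,3)@(7, 7): e=[56,6,46] → X
    (4,3)@(9, 7): e=[84,-18,42] → .
    (1,4)@(3, 9): e=[4,66,38] → X
    (4,4)@(9, 9): e=[88,-6,26] → .
    (1,5)@(3, 11): e=[8,78,22] → X
    (4,5)@(9, 11): e=[92,6,10] → X
    (5,5)@(11, 11): e=[120,-18,6] → .
  covered (14 px):
    . . . . . . .
    . . X . . . .
    . . X . . . .
    . X X X . . .
    . X X X . . .
    . X X X X . .
    . X X . . . .
    . . . . . . .

Z-buffer (winner per pixel, '.' = empty):
  . . . . . . .
  . . 1 . . . .
  . . 1 . . . .
  . 1 1 1 . . .
  . 1 1 1 . . .
  0 1 1 1 1 . .
  . 1 1 . . . .
  . . . . . . .

Result: 1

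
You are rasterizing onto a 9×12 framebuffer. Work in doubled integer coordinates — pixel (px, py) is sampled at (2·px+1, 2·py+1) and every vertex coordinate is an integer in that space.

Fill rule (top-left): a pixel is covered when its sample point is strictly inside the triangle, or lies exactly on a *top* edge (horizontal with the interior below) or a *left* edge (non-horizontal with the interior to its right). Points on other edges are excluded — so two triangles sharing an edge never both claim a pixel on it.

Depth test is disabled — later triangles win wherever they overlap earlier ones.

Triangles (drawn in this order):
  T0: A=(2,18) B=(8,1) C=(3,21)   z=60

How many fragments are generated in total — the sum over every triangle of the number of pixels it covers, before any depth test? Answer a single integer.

T0:
  2·area = 35
  edge (2, 18)→(8, 1): d=(6,-17) top-left  bias=+0
  edge (8, 1)→(3, 21): d=(-5,20) right/bottom  bias=-1
  edge (3, 21)→(2, 18): d=(-1,-3) top-left  bias=+0
    (3,2)@(7, 5): e=[7,0,28] → .  [on edge]
    (2,5)@(5, 11): e=[9,10,16] → X
    (3,5)@(7, 11): e=[43,-30,22] → .
    (2,6)@(5, 13): e=[21,0,14] → .  [on edge]
    (0,7)@(1, 15): e=[-35,70,0] → .  [on edge]
    (1,8)@(3, 17): e=[11,20,4] → X
    (2,8)@(5, 17): e=[45,-20,10] → .
    (1,9)@(3, 19): e=[23,10,2] → X
    (2,9)@(5, 19): e=[57,-30,8] → .
    (1,10)@(3, 21): e=[35,0,0] → .  [on edge]
  covered (3 px):
    . . . . . . . . .
    . . . . . . . . .
    . . . . . . . . .
    . . . . . . . . .
    . . . . . . . . .
    . . X . . . . . .
    . . . . . . . . .
    . . . . . . . . .
    . X . . . . . . .
    . X . . . . . . .
    . . . . . . . . .
    . . . . . . . . .

Result: 3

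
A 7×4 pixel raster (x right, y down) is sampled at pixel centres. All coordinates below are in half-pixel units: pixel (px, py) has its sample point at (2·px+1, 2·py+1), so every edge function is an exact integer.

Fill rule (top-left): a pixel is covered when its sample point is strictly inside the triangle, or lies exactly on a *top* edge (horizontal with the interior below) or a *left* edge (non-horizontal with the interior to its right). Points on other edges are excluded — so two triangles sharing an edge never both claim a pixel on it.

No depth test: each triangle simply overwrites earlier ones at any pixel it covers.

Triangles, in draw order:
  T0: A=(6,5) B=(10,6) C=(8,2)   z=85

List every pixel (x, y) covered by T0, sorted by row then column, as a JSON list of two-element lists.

T0:
  2·area = 14  (B↔C swapped to make it positive)
  edge (6, 5)→(8, 2): d=(2,-3) top-left  bias=+0
  edge (8, 2)→(10, 6): d=(2,4) right/bottom  bias=-1
  edge (10, 6)→(6, 5): d=(-4,-1) top-left  bias=+0
    (3,2)@(7, 5): e=[3,10,1] → █
    (4,2)@(9, 5): e=[9,2,3] → █
    (5,2)@(11, 5): e=[15,-6,5] → ·
    (3,3)@(7, 7): e=[7,14,-7] → ·
    (4,3)@(9, 7): e=[13,6,-5] → ·
  covered (2 px):
    · · · · · · ·
    · · · · · · ·
    · · · █ █ · ·
    · · · · · · ·

Result: [[3,2],[4,2]]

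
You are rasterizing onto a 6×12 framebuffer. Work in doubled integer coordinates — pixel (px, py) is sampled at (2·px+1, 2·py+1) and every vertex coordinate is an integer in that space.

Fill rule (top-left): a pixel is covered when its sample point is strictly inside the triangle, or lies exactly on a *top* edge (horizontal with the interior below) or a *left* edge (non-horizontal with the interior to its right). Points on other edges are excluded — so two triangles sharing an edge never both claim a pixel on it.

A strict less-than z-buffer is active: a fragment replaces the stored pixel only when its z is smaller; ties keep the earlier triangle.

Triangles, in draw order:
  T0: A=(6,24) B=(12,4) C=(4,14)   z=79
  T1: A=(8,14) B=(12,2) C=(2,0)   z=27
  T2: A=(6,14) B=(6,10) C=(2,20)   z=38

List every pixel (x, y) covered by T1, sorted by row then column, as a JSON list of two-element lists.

T0:
  2·area = 100  (B↔C swapped to make it positive)
  edge (6, 24)→(4, 14): d=(-2,-10) top-left  bias=+0
  edge (4, 14)→(12, 4): d=(8,-10) top-left  bias=+0
  edge (12, 4)→(6, 24): d=(-6,20) right/bottom  bias=-1
    (5,3)@(11, 7): e=[84,14,2] → █
    (1,4)@(3, 9): e=[0,-50,150] → ·  [on edge]
    (4,4)@(9, 9): e=[60,10,30] → █
    (5,4)@(11, 9): e=[80,30,-10] → ·
    (3,5)@(7, 11): e=[36,6,58] → █
    (5,5)@(11, 11): e=[76,46,-22] → ·
    (2,6)@(5, 13): e=[12,2,86] → █
    (5,6)@(11, 13): e=[72,62,-34] → ·
    (2,7)@(5, 15): e=[8,18,74] → █
    (4,7)@(9, 15): e=[48,58,-6] → ·
    (2,8)@(5, 17): e=[4,34,62] → █
    (4,8)@(9, 17): e=[44,74,-18] → ·
    (2,9)@(5, 19): e=[0,50,50] → █  [on edge]
  covered (13 px):
    · · · · · ·
    · · · · · ·
    · · · · · ·
    · · · · · █
    · · · · █ ·
    · · · █ █ ·
    · · █ █ █ ·
    · · █ █ · ·
    · · █ █ · ·
    · · █ █ · ·
    · · · · · ·
    · · · · · ·
T1:
  2·area = 128  (B↔C swapped to make it positive)
  edge (8, 14)→(2, 0): d=(-6,-14) top-left  bias=+0
  edge (2, 0)→(12, 2): d=(10,2) right/bottom  bias=-1
  edge (12, 2)→(8, 14): d=(-4,12) right/bottom  bias=-1
    (1,0)@(3, 1): e=[8,8,112] → █
    (2,0)@(5, 1): e=[36,4,88] → █
    (3,0)@(7, 1): e=[64,0,64] → ·  [on edge]
    (1,1)@(3, 3): e=[-4,28,104] → ·
    (2,1)@(5, 3): e=[24,24,80] → █
    (3,1)@(7, 3): e=[52,20,56] → █
    (4,1)@(9, 3): e=[80,16,32] → █
    (5,1)@(11, 3): e=[108,12,8] → █
    (2,2)@(5, 5): e=[12,44,72] → █
    (5,2)@(11, 5): e=[96,32,0] → ·  [on edge]
    (2,3)@(5, 7): e=[0,64,64] → █  [on edge]
    (5,3)@(11, 7): e=[84,52,-8] → ·
    (4,5)@(9, 11): e=[32,96,0] → ·  [on edge]
    (3,8)@(7, 17): e=[-32,160,0] → ·  [on edge]
    (5,10)@(11, 21): e=[0,192,-64] → ·  [on edge]
    (2,11)@(5, 23): e=[-96,224,0] → ·  [on edge]
  covered (15 px):
    · █ █ · · ·
    · · █ █ █ █
    · · █ █ █ ·
    · · █ █ █ ·
    · · · █ █ ·
    · · · █ · ·
    · · · · · ·
    · · · · · ·
    · · · · · ·
    · · · · · ·
    · · · · · ·
    · · · · · ·
T2:
  2·area = 16  (B↔C swapped to make it positive)
  edge (6, 14)→(2, 20): d=(-4,6) right/bottom  bias=-1
  edge (2, 20)→(6, 10): d=(4,-10) top-left  bias=+0
  edge (6, 10)→(6, 14): d=(0,4) right/bottom  bias=-1
    (2,6)@(5, 13): e=[10,2,4] → █
    (3,6)@(7, 13): e=[-2,22,-4] → ·
    (2,7)@(5, 15): e=[2,10,4] → █
    (3,7)@(7, 15): e=[-10,30,-4] → ·
    (2,8)@(5, 17): e=[-6,18,4] → ·
  covered (2 px):
    · · · · · ·
    · · · · · ·
    · · · · · ·
    · · · · · ·
    · · · · · ·
    · · · · · ·
    · · █ · · ·
    · · █ · · ·
    · · · · · ·
    · · · · · ·
    · · · · · ·
    · · · · · ·

Answer: [[1,0],[2,0],[2,1],[3,1],[4,1],[5,1],[2,2],[3,2],[4,2],[2,3],[3,3],[4,3],[3,4],[4,4],[3,5]]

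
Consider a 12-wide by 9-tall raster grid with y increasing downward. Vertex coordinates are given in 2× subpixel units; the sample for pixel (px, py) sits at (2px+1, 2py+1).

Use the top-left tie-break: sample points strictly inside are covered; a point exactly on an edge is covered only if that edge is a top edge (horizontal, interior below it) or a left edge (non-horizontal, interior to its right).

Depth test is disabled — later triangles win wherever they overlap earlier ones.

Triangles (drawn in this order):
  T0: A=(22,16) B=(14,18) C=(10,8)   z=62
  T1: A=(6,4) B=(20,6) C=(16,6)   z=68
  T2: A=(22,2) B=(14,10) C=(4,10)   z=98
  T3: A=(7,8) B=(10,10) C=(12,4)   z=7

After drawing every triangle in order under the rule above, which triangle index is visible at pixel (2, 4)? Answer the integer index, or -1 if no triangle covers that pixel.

T0:
  2·area = 88
  edge (22, 16)→(14, 18): d=(-8,2) right/bottom  bias=-1
  edge (14, 18)→(10, 8): d=(-4,-10) top-left  bias=+0
  edge (10, 8)→(22, 16): d=(12,8) right/bottom  bias=-1
    (5,4)@(11, 9): e=[78,6,4] → X
    (6,4)@(13, 9): e=[74,26,-12] → .
    (5,5)@(11, 11): e=[62,-2,28] → .
    (6,5)@(13, 11): e=[58,18,12] → X
    (7,5)@(15, 11): e=[54,38,-4] → .
    (6,6)@(13, 13): e=[42,10,36] → X
    (7,6)@(15, 13): e=[38,30,20] → X
    (8,6)@(17, 13): e=[34,50,4] → X
    (9,6)@(19, 13): e=[30,70,-12] → .
    (6,7)@(13, 15): e=[26,2,60] → X
    (9,7)@(19, 15): e=[14,62,12] → X
    (10,7)@(21, 15): e=[10,82,-4] → .
  covered (11 px):
    . . . . . . . . . . . .
    . . . . . . . . . . . .
    . . . . . . . . . . . .
    . . . . . . . . . . . .
    . . . . . X . . . . . .
    . . . . . . X . . . . .
    . . . . . . X X X . . .
    . . . . . . X X X X . .
    . . . . . . . X X . . .
T1:
  2·area = 8
  edge (6, 4)→(20, 6): d=(14,2) right/bottom  bias=-1
  edge (20, 6)→(16, 6): d=(-4,0) right/bottom  bias=-1
  edge (16, 6)→(6, 4): d=(-10,-2) top-left  bias=+0
    (0,1)@(1, 3): e=[-4,12,0] → .  [on edge]
    (5,2)@(11, 5): e=[4,4,0] → X  [on edge]
    (6,2)@(13, 5): e=[0,4,4] → .  [on edge]
    (5,3)@(11, 7): e=[32,-4,-20] → .
    (10,3)@(21, 7): e=[12,-4,0] → .  [on edge]
  covered (1 px):
    . . . . . . . . . . . .
    . . . . . . . . . . . .
    . . . . . X . . . . . .
    . . . . . . . . . . . .
    . . . . . . . . . . . .
    . . . . . . . . . . . .
    . . . . . . . . . . . .
    . . . . . . . . . . . .
    . . . . . . . . . . . .
T2:
  2·area = 80
  edge (22, 2)→(14, 10): d=(-8,8) right/bottom  bias=-1
  edge (14, 10)→(4, 10): d=(-10,0) right/bottom  bias=-1
  edge (4, 10)→(22, 2): d=(18,-8) top-left  bias=+0
    (11,0)@(23, 1): e=[0,90,-10] → .  [on edge]
    (10,1)@(21, 3): e=[0,70,10] → .  [on edge]
    (8,2)@(17, 5): e=[16,50,14] → X
    (9,2)@(19, 5): e=[0,50,30] → .  [on edge]
    (5,3)@(11, 7): e=[48,30,2] → X
    (6,3)@(13, 7): e=[32,30,18] → X
    (7,3)@(15, 7): e=[16,30,34] → X
    (8,3)@(17, 7): e=[0,30,50] → .  [on edge]
    (3,4)@(7, 9): e=[64,10,6] → X
    (4,4)@(9, 9): e=[48,10,22] → X
    (7,4)@(15, 9): e=[0,10,70] → .  [on edge]
    (3,5)@(7, 11): e=[48,-10,42] → .
    (6,5)@(13, 11): e=[0,-10,90] → .  [on edge]
    (5,6)@(11, 13): e=[0,-30,110] → .  [on edge]
    (4,7)@(9, 15): e=[0,-50,130] → .  [on edge]
    (3,8)@(7, 17): e=[0,-70,150] → .  [on edge]
  covered (8 px):
    . . . . . . . . . . . .
    . . . . . . . . . . . .
    . . . . . . . . X . . .
    . . . . . X X X . . . .
    . . . X X X X . . . . .
    . . . . . . . . . . . .
    . . . . . . . . . . . .
    . . . . . . . . . . . .
    . . . . . . . . . . . .
T3:
  2·area = 22  (B↔C swapped to make it positive)
  edge (7, 8)→(12, 4): d=(5,-4) top-left  bias=+0
  edge (12, 4)→(10, 10): d=(-2,6) right/bottom  bias=-1
  edge (10, 10)→(7, 8): d=(-3,-2) top-left  bias=+0
    (6,0)@(13, 1): e=[-11,0,33] → .  [on edge]
    (5,2)@(11, 5): e=[1,4,17] → X
    (6,2)@(13, 5): e=[9,-8,21] → .
    (4,3)@(9, 7): e=[3,12,7] → X
    (5,3)@(11, 7): e=[11,0,11] → .  [on edge]
    (4,4)@(9, 9): e=[13,8,1] → X
    (5,4)@(11, 9): e=[21,-4,5] → .
    (4,5)@(9, 11): e=[23,4,-5] → .
    (4,6)@(9, 13): e=[33,0,-11] → .  [on edge]
  covered (3 px):
    . . . . . . . . . . . .
    . . . . . . . . . . . .
    . . . . . X . . . . . .
    . . . . X . . . . . . .
    . . . . X . . . . . . .
    . . . . . . . . . . . .
    . . . . . . . . . . . .
    . . . . . . . . . . . .
    . . . . . . . . . . . .

Z-buffer (winner per pixel, '.' = empty):
  . . . . . . . . . . . .
  . . . . . . . . . . . .
  . . . . . 3 . . 2 . . .
  . . . . 3 2 2 2 . . . .
  . . . 2 3 2 2 . . . . .
  . . . . . . 0 . . . . .
  . . . . . . 0 0 0 . . .
  . . . . . . 0 0 0 0 . .
  . . . . . . . 0 0 . . .

Final: -1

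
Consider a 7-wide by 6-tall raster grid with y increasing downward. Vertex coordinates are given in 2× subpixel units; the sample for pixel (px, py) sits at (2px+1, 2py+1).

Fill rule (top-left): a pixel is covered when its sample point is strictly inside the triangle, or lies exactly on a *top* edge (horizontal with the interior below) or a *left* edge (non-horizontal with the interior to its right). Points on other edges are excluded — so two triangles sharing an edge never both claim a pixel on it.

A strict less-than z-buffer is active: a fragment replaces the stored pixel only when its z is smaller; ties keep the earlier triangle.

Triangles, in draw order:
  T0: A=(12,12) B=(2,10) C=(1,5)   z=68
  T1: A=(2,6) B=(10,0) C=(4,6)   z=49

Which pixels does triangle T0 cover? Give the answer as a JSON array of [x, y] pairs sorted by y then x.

T0:
  2·area = 48
  edge (12, 12)→(2, 10): d=(-10,-2) top-left  bias=+0
  edge (2, 10)→(1, 5): d=(-1,-5) top-left  bias=+0
  edge (1, 5)→(12, 12): d=(11,7) right/bottom  bias=-1
    (0,2)@(1, 5): e=[48,0,0] → ·  [on edge]
    (1,3)@(3, 7): e=[32,8,8] → █
    (2,3)@(5, 7): e=[36,18,-6] → ·
    (1,4)@(3, 9): e=[12,6,30] → █
    (2,4)@(5, 9): e=[16,16,16] → █
    (3,4)@(7, 9): e=[20,26,2] → █
    (4,4)@(9, 9): e=[24,36,-12] → ·
    (1,5)@(3, 11): e=[-8,4,52] → ·
    (2,5)@(5, 11): e=[-4,14,38] → ·
    (3,5)@(7, 11): e=[0,24,24] → █  [on edge]
    (4,5)@(9, 11): e=[4,34,10] → █
    (5,5)@(11, 11): e=[8,44,-4] → ·
  covered (6 px):
    · · · · · · ·
    · · · · · · ·
    · · · · · · ·
    · █ · · · · ·
    · █ █ █ · · ·
    · · · █ █ · ·
T1:
  2·area = 12
  edge (2, 6)→(10, 0): d=(8,-6) top-left  bias=+0
  edge (10, 0)→(4, 6): d=(-6,6) right/bottom  bias=-1
  edge (4, 6)→(2, 6): d=(-2,0) right/bottom  bias=-1
    (4,0)@(9, 1): e=[2,0,10] → ·  [on edge]
    (3,1)@(7, 3): e=[6,0,6] → ·  [on edge]
    (2,2)@(5, 5): e=[10,0,2] → ·  [on edge]
    (1,3)@(3, 7): e=[14,0,-2] → ·  [on edge]
    (0,4)@(1, 9): e=[18,0,-6] → ·  [on edge]
  covered (0 px):
    · · · · · · ·
    · · · · · · ·
    · · · · · · ·
    · · · · · · ·
    · · · · · · ·
    · · · · · · ·

Final: [[1,3],[1,4],[2,4],[3,4],[3,5],[4,5]]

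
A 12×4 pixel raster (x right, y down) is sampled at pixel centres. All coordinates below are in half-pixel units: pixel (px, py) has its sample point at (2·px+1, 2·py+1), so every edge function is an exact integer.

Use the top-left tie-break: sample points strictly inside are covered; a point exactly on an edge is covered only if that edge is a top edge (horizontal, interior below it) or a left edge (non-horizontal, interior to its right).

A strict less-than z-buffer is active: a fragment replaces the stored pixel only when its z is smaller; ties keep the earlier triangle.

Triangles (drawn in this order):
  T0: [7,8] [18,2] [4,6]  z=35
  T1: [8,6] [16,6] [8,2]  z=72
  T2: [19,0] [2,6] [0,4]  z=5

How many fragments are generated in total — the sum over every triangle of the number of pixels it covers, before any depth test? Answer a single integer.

T0:
  2·area = 40  (B↔C swapped to make it positive)
  edge (7, 8)→(4, 6): d=(-3,-2) top-left  bias=+0
  edge (4, 6)→(18, 2): d=(14,-4) top-left  bias=+0
  edge (18, 2)→(7, 8): d=(-11,6) right/bottom  bias=-1
    (7,1)@(15, 3): e=[31,2,7] → X
    (8,1)@(17, 3): e=[35,10,-5] → .
    (4,2)@(9, 5): e=[13,6,21] → X
    (5,2)@(11, 5): e=[17,14,9] → X
    (6,2)@(13, 5): e=[21,22,-3] → .
    (7,2)@(15, 5): e=[25,30,-15] → .
    (3,3)@(7, 7): e=[3,26,11] → X
    (4,3)@(9, 7): e=[7,34,-1] → .
    (5,3)@(11, 7): e=[11,42,-13] → .
  covered (4 px):
    . . . . . . . . . . . .
    . . . . . . . X . . . .
    . . . . X X . . . . . .
    . . . X . . . . . . . .
T1:
  2·area = 32  (B↔C swapped to make it positive)
  edge (8, 6)→(8, 2): d=(0,-4) top-left  bias=+0
  edge (8, 2)→(16, 6): d=(8,4) right/bottom  bias=-1
  edge (16, 6)→(8, 6): d=(-8,0) right/bottom  bias=-1
    (4,1)@(9, 3): e=[4,4,24] → X
    (5,1)@(11, 3): e=[12,-4,24] → .
    (4,2)@(9, 5): e=[4,20,8] → X
    (5,2)@(11, 5): e=[12,12,8] → X
    (6,2)@(13, 5): e=[20,4,8] → X
    (7,2)@(15, 5): e=[28,-4,8] → .
    (4,3)@(9, 7): e=[4,36,-8] → .
    (5,3)@(11, 7): e=[12,28,-8] → .
    (6,3)@(13, 7): e=[20,20,-8] → .
  covered (4 px):
    . . . . . . . . . . . .
    . . . . X . . . . . . .
    . . . . X X X . . . . .
    . . . . . . . . . . . .
T2:
  2·area = 46
  edge (19, 0)→(2, 6): d=(-17,6) right/bottom  bias=-1
  edge (2, 6)→(0, 4): d=(-2,-2) top-left  bias=+0
  edge (0, 4)→(19, 0): d=(19,-4) top-left  bias=+0
    (7,0)@(15, 1): e=[7,36,3] → X
    (8,0)@(17, 1): e=[-5,40,11] → .
    (2,1)@(5, 3): e=[33,12,1] → X
    (3,1)@(7, 3): e=[21,16,9] → X
    (4,1)@(9, 3): e=[9,20,17] → X
    (5,1)@(11, 3): e=[-3,24,25] → .
    (7,1)@(15, 3): e=[-27,32,41] → .
    (0,2)@(1, 5): e=[23,0,23] → X  [on edge]
    (1,2)@(3, 5): e=[11,4,31] → X
    (2,2)@(5, 5): e=[-1,8,39] → .
    (3,2)@(7, 5): e=[-13,12,47] → .
    (4,2)@(9, 5): e=[-25,16,55] → .
    (1,3)@(3, 7): e=[-23,0,69] → .  [on edge]
  covered (6 px):
    . . . . . . . X . . . .
    . . X X X . . . . . . .
    X X . . . . . . . . . .
    . . . . . . . . . . . .

Result: 14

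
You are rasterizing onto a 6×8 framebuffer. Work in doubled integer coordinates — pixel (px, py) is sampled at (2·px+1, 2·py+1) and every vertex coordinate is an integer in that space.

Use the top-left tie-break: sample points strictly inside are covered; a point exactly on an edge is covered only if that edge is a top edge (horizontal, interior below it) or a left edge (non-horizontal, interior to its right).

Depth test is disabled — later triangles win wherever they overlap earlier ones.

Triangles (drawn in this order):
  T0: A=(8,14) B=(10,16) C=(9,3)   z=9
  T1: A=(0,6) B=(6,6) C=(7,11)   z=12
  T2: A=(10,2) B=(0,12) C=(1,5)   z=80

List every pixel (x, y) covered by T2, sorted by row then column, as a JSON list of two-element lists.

T0:
  2·area = 24  (B↔C swapped to make it positive)
  edge (8, 14)→(9, 3): d=(1,-11) top-left  bias=+0
  edge (9, 3)→(10, 16): d=(1,13) right/bottom  bias=-1
  edge (10, 16)→(8, 14): d=(-2,-2) top-left  bias=+0
    (4,1)@(9, 3): e=[0,0,24] → ·  [on edge]
    (4,2)@(9, 5): e=[2,2,20] → █
    (5,2)@(11, 5): e=[24,-24,24] → ·
    (0,3)@(1, 7): e=[-84,108,0] → ·  [on edge]
    (4,3)@(9, 7): e=[4,4,16] → █
    (5,3)@(11, 7): e=[26,-22,20] → ·
    (1,4)@(3, 9): e=[-60,84,0] → ·  [on edge]
    (4,4)@(9, 9): e=[6,6,12] → █
    (5,4)@(11, 9): e=[28,-20,16] → ·
    (2,5)@(5, 11): e=[-36,60,0] → ·  [on edge]
    (4,5)@(9, 11): e=[8,8,8] → █
    (5,5)@(11, 11): e=[30,-18,12] → ·
    (3,6)@(7, 13): e=[-12,36,0] → ·  [on edge]
    (4,7)@(9, 15): e=[12,12,0] → █  [on edge]
  covered (6 px):
    · · · · · ·
    · · · · · ·
    · · · · █ ·
    · · · · █ ·
    · · · · █ ·
    · · · · █ ·
    · · · · █ ·
    · · · · █ ·
T1:
  2·area = 30
  edge (0, 6)→(6, 6): d=(6,0) top-left  bias=+0
  edge (6, 6)→(7, 11): d=(1,5) right/bottom  bias=-1
  edge (7, 11)→(0, 6): d=(-7,-5) top-left  bias=+0
    (2,0)@(5, 1): e=[-30,0,60] → ·  [on edge]
    (1,3)@(3, 7): e=[6,16,8] → █
    (2,3)@(5, 7): e=[6,6,18] → █
    (3,3)@(7, 7): e=[6,-4,28] → ·
    (1,4)@(3, 9): e=[18,18,-6] → ·
    (2,4)@(5, 9): e=[18,8,4] → █
    (3,4)@(7, 9): e=[18,-2,14] → ·
    (2,5)@(5, 11): e=[30,10,-10] → ·
    (3,5)@(7, 11): e=[30,0,0] → ·  [on edge]
  covered (3 px):
    · · · · · ·
    · · · · · ·
    · · · · · ·
    · █ █ · · ·
    · · █ · · ·
    · · · · · ·
    · · · · · ·
    · · · · · ·
T2:
  2·area = 60
  edge (10, 2)→(0, 12): d=(-10,10) right/bottom  bias=-1
  edge (0, 12)→(1, 5): d=(1,-7) top-left  bias=+0
  edge (1, 5)→(10, 2): d=(9,-3) top-left  bias=+0
    (5,0)@(11, 1): e=[0,66,-6] → ·  [on edge]
    (3,1)@(7, 3): e=[20,40,0] → █  [on edge]
    (4,1)@(9, 3): e=[0,54,6] → ·  [on edge]
    (0,2)@(1, 5): e=[60,0,0] → █  [on edge]
    (1,2)@(3, 5): e=[40,14,6] → █
    (2,2)@(5, 5): e=[20,28,12] → █
    (3,2)@(7, 5): e=[0,42,18] → ·  [on edge]
    (0,3)@(1, 7): e=[40,2,18] → █
    (2,3)@(5, 7): e=[0,30,30] → ·  [on edge]
    (0,4)@(1, 9): e=[20,4,36] → █
    (1,4)@(3, 9): e=[0,18,42] → ·  [on edge]
    (0,5)@(1, 11): e=[0,6,54] → ·  [on edge]
  covered (7 px):
    · · · · · ·
    · · · █ · ·
    █ █ █ · · ·
    █ █ · · · ·
    █ · · · · ·
    · · · · · ·
    · · · · · ·
    · · · · · ·

Answer: [[3,1],[0,2],[1,2],[2,2],[0,3],[1,3],[0,4]]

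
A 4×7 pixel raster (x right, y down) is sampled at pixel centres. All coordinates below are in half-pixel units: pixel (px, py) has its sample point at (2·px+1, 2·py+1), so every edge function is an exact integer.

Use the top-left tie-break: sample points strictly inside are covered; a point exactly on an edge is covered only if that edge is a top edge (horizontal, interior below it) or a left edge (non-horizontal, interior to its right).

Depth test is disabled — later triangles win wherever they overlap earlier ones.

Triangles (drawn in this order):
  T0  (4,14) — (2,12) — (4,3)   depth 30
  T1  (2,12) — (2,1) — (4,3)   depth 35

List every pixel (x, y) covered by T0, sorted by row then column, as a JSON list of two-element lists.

T0:
  2·area = 22
  edge (4, 14)→(2, 12): d=(-2,-2) top-left  bias=+0
  edge (2, 12)→(4, 3): d=(2,-9) top-left  bias=+0
  edge (4, 3)→(4, 14): d=(0,11) right/bottom  bias=-1
    (1,4)@(3, 9): e=[8,3,11] → #
    (2,4)@(5, 9): e=[12,21,-11] → ·
    (0,5)@(1, 11): e=[0,-11,33] → ·  [on edge]
    (1,5)@(3, 11): e=[4,7,11] → #
    (2,5)@(5, 11): e=[8,25,-11] → ·
    (1,6)@(3, 13): e=[0,11,11] → #  [on edge]
    (2,6)@(5, 13): e=[4,29,-11] → ·
  covered (3 px):
    · · · ·
    · · · ·
    · · · ·
    · · · ·
    · # · ·
    · # · ·
    · # · ·
T1:
  2·area = 22
  edge (2, 12)→(2, 1): d=(0,-11) top-left  bias=+0
  edge (2, 1)→(4, 3): d=(2,2) right/bottom  bias=-1
  edge (4, 3)→(2, 12): d=(-2,9) right/bottom  bias=-1
    (1,1)@(3, 3): e=[11,2,9] → #
    (2,1)@(5, 3): e=[33,-2,-9] → ·
    (1,2)@(3, 5): e=[11,6,5] → #
    (2,2)@(5, 5): e=[33,2,-13] → ·
    (1,3)@(3, 7): e=[11,10,1] → #
    (2,3)@(5, 7): e=[33,6,-17] → ·
    (1,4)@(3, 9): e=[11,14,-3] → ·
  covered (3 px):
    · · · ·
    · # · ·
    · # · ·
    · # · ·
    · · · ·
    · · · ·
    · · · ·

Result: [[1,4],[1,5],[1,6]]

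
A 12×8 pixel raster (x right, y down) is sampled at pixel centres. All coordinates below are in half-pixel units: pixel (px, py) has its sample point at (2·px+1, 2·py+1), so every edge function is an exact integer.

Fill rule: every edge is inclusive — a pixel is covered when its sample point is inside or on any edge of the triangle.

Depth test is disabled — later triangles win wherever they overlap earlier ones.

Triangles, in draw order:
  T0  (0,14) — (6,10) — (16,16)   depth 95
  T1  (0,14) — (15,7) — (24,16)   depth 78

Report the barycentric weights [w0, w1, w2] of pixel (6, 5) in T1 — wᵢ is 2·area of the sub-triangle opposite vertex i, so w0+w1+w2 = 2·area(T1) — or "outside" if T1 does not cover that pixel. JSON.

T0:
  2·area = 76
  edge (0, 14)→(6, 10): d=(6,-4) inclusive
  edge (6, 10)→(16, 16): d=(10,6) inclusive
  edge (16, 16)→(0, 14): d=(-16,-2) inclusive
    (0,3)@(1, 7): e=[-38,0,114] → .  [on edge]
    (2,5)@(5, 11): e=[2,16,58] → X
    (3,5)@(7, 11): e=[10,4,62] → X
    (4,5)@(9, 11): e=[18,-8,66] → .
    (1,6)@(3, 13): e=[6,48,22] → X
    (4,6)@(9, 13): e=[30,12,34] → X
    (5,6)@(11, 13): e=[38,0,38] → X  [on edge]
    (6,6)@(13, 13): e=[46,-12,42] → .
    (1,7)@(3, 15): e=[18,68,-10] → .
    (2,7)@(5, 15): e=[26,56,-6] → .
    (3,7)@(7, 15): e=[34,44,-2] → .
    (4,7)@(9, 15): e=[42,32,2] → X
  covered (10 px):
    . . . . . . . . . . . .
    . . . . . . . . . . . .
    . . . . . . . . . . . .
    . . . . . . . . . . . .
    . . . . . . . . . . . .
    . . X X . . . . . . . .
    . X X X X X . . . . . .
    . . . . X X X . . . . .
T1:
  2·area = 198
  edge (0, 14)→(15, 7): d=(15,-7) inclusive
  edge (15, 7)→(24, 16): d=(9,9) inclusive
  edge (24, 16)→(0, 14): d=(-24,-2) inclusive
    (4,0)@(9, 1): e=[-132,0,330] → .  [on edge]
    (5,1)@(11, 3): e=[-88,0,286] → .  [on edge]
    (6,2)@(13, 5): e=[-44,0,242] → .  [on edge]
    (7,3)@(15, 7): e=[0,0,198] → X  [on edge]
    (8,3)@(17, 7): e=[14,-18,202] → .
    (5,4)@(11, 9): e=[2,54,142] → X
    (6,4)@(13, 9): e=[16,36,146] → X
    (8,4)@(17, 9): e=[44,0,154] → X  [on edge]
    (9,4)@(19, 9): e=[58,-18,158] → .
    (3,5)@(7, 11): e=[4,108,86] → X
    (4,5)@(9, 11): e=[18,90,90] → X
    (9,5)@(19, 11): e=[88,0,110] → X  [on edge]
    (10,6)@(21, 13): e=[132,0,66] → X  [on edge]
    (11,7)@(23, 15): e=[176,0,22] → X  [on edge]
  covered (28 px):
    . . . . . . . . . . . .
    . . . . . . . . . . . .
    . . . . . . . . . . . .
    . . . . . . . X . . . .
    . . . . . X X X X . . .
    . . . X X X X X X X . .
    . X X X X X X X X X X .
    . . . . . . X X X X X X

Answer: [54,98,46]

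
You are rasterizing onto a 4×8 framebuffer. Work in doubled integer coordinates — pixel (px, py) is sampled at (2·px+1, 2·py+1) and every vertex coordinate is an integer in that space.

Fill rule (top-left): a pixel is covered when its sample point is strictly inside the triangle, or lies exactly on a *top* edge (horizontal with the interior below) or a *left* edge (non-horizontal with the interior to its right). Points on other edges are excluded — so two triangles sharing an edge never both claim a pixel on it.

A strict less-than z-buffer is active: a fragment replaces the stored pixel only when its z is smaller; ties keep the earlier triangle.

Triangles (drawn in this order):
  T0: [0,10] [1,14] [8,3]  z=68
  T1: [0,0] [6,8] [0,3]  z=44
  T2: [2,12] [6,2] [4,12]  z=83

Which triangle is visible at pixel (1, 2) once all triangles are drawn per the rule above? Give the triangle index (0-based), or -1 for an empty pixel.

T0:
  2·area = 39  (B↔C swapped to make it positive)
  edge (0, 10)→(8, 3): d=(8,-7) top-left  bias=+0
  edge (8, 3)→(1, 14): d=(-7,11) right/bottom  bias=-1
  edge (1, 14)→(0, 10): d=(-1,-4) top-left  bias=+0
    (2,3)@(5, 7): e=[11,5,23] → X
    (3,3)@(7, 7): e=[25,-17,31] → .
    (1,4)@(3, 9): e=[13,13,13] → X
    (2,4)@(5, 9): e=[27,-9,21] → .
    (0,5)@(1, 11): e=[15,21,3] → X
    (1,5)@(3, 11): e=[29,-1,11] → .
    (0,6)@(1, 13): e=[31,7,1] → X
    (1,6)@(3, 13): e=[45,-15,9] → .
    (0,7)@(1, 15): e=[47,-7,-1] → .
  covered (4 px):
    . . . .
    . . . .
    . . . .
    . . X .
    . X . .
    X . . .
    X . . .
    . . . .
T1:
  2·area = 18
  edge (0, 0)→(6, 8): d=(6,8) right/bottom  bias=-1
  edge (6, 8)→(0, 3): d=(-6,-5) top-left  bias=+0
  edge (0, 3)→(0, 0): d=(0,-3) top-left  bias=+0
    (0,1)@(1, 3): e=[10,5,3] → X
    (1,1)@(3, 3): e=[-6,15,9] → .
    (0,2)@(1, 5): e=[22,-7,3] → .
    (1,2)@(3, 5): e=[6,3,9] → X
    (2,2)@(5, 5): e=[-10,13,15] → .
    (1,3)@(3, 7): e=[18,-9,9] → .
    (2,3)@(5, 7): e=[2,1,15] → X
    (3,3)@(7, 7): e=[-14,11,21] → .
    (2,4)@(5, 9): e=[14,-11,15] → .
  covered (3 px):
    . . . .
    X . . .
    . X . .
    . . X .
    . . . .
    . . . .
    . . . .
    . . . .
T2:
  2·area = 20
  edge (2, 12)→(6, 2): d=(4,-10) top-left  bias=+0
  edge (6, 2)→(4, 12): d=(-2,10) right/bottom  bias=-1
  edge (4, 12)→(2, 12): d=(-2,0) right/bottom  bias=-1
    (2,2)@(5, 5): e=[2,4,14] → X
    (3,2)@(7, 5): e=[22,-16,14] → .
    (2,3)@(5, 7): e=[10,0,10] → .  [on edge]
    (1,5)@(3, 11): e=[6,12,2] → X
    (2,5)@(5, 11): e=[26,-8,2] → .
    (1,6)@(3, 13): e=[14,8,-2] → .
  covered (2 px):
    . . . .
    . . . .
    . . X .
    . . . .
    . . . .
    . X . .
    . . . .
    . . . .

Z-buffer (winner per pixel, '.' = empty):
  . . . .
  1 . . .
  . 1 2 .
  . . 1 .
  . 0 . .
  0 2 . .
  0 . . .
  . . . .

Result: 1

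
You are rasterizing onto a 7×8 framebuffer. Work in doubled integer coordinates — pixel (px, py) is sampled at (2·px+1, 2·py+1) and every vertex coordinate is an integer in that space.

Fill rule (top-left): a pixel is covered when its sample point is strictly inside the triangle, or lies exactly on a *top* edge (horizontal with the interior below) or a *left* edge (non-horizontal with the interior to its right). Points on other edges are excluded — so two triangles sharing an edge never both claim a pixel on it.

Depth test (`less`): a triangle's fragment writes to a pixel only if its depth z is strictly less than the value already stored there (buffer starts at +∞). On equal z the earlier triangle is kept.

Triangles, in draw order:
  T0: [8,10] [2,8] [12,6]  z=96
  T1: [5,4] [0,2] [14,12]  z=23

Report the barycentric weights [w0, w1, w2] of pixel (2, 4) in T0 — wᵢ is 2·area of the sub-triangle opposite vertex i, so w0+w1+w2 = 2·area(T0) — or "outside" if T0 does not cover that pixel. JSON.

T0:
  2·area = 32
  edge (8, 10)→(2, 8): d=(-6,-2) top-left  bias=+0
  edge (2, 8)→(12, 6): d=(10,-2) top-left  bias=+0
  edge (12, 6)→(8, 10): d=(-4,4) right/bottom  bias=-1
    (6,2)@(13, 5): e=[40,-8,0] → ·  [on edge]
    (3,3)@(7, 7): e=[16,0,16] → █  [on edge]
    (4,3)@(9, 7): e=[20,4,8] → █
    (5,3)@(11, 7): e=[24,8,0] → ·  [on edge]
    (2,4)@(5, 9): e=[0,16,16] → █  [on edge]
    (4,4)@(9, 9): e=[8,24,0] → ·  [on edge]
    (2,5)@(5, 11): e=[-12,36,8] → ·
    (3,5)@(7, 11): e=[-8,40,0] → ·  [on edge]
    (5,5)@(11, 11): e=[0,48,-16] → ·  [on edge]
    (2,6)@(5, 13): e=[-24,56,0] → ·  [on edge]
    (1,7)@(3, 15): e=[-40,72,0] → ·  [on edge]
  covered (4 px):
    · · · · · · ·
    · · · · · · ·
    · · · · · · ·
    · · · █ █ · ·
    · · █ █ · · ·
    · · · · · · ·
    · · · · · · ·
    · · · · · · ·
T1:
  2·area = 22  (B↔C swapped to make it positive)
  edge (5, 4)→(14, 12): d=(9,8) right/bottom  bias=-1
  edge (14, 12)→(0, 2): d=(-14,-10) top-left  bias=+0
  edge (0, 2)→(5, 4): d=(5,2) right/bottom  bias=-1
    (2,2)@(5, 5): e=[9,8,5] → █
    (3,2)@(7, 5): e=[-7,28,1] → ·
    (2,3)@(5, 7): e=[27,-20,15] → ·
    (3,3)@(7, 7): e=[11,0,11] → █  [on edge]
    (4,3)@(9, 7): e=[-5,20,7] → ·
    (3,4)@(7, 9): e=[29,-28,21] → ·
  covered (2 px):
    · · · · · · ·
    · · · · · · ·
    · · █ · · · ·
    · · · █ · · ·
    · · · · · · ·
    · · · · · · ·
    · · · · · · ·
    · · · · · · ·

Result: [16,16,0]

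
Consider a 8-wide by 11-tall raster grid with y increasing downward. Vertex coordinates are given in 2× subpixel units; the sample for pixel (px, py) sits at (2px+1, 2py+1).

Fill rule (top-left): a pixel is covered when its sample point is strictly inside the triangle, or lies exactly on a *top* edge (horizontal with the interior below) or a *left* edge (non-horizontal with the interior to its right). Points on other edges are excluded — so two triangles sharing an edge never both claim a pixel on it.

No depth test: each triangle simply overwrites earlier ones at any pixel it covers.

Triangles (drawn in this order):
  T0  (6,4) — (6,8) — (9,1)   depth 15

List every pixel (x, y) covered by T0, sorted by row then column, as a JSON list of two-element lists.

T0:
  2·area = 12  (B↔C swapped to make it positive)
  edge (6, 4)→(9, 1): d=(3,-3) top-left  bias=+0
  edge (9, 1)→(6, 8): d=(-3,7) right/bottom  bias=-1
  edge (6, 8)→(6, 4): d=(0,-4) top-left  bias=+0
    (4,0)@(9, 1): e=[0,0,12] → ·  [on edge]
    (3,1)@(7, 3): e=[0,8,4] → #  [on edge]
    (4,1)@(9, 3): e=[6,-6,12] → ·
    (2,2)@(5, 5): e=[0,16,-4] → ·  [on edge]
    (3,2)@(7, 5): e=[6,2,4] → #
    (4,2)@(9, 5): e=[12,-12,12] → ·
    (1,3)@(3, 7): e=[0,24,-12] → ·  [on edge]
    (3,3)@(7, 7): e=[12,-4,4] → ·
    (0,4)@(1, 9): e=[0,32,-20] → ·  [on edge]
    (1,7)@(3, 15): e=[24,0,-12] → ·  [on edge]
  covered (2 px):
    · · · · · · · ·
    · · · # · · · ·
    · · · # · · · ·
    · · · · · · · ·
    · · · · · · · ·
    · · · · · · · ·
    · · · · · · · ·
    · · · · · · · ·
    · · · · · · · ·
    · · · · · · · ·
    · · · · · · · ·

Final: [[3,1],[3,2]]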